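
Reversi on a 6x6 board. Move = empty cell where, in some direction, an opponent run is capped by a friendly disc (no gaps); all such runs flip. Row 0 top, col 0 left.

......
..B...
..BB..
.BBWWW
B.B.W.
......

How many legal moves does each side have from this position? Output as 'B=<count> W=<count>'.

Answer: B=4 W=5

Derivation:
-- B to move --
(2,4): flips 1 -> legal
(2,5): no bracket -> illegal
(4,3): flips 1 -> legal
(4,5): flips 1 -> legal
(5,3): no bracket -> illegal
(5,4): no bracket -> illegal
(5,5): flips 2 -> legal
B mobility = 4
-- W to move --
(0,1): flips 2 -> legal
(0,2): no bracket -> illegal
(0,3): no bracket -> illegal
(1,1): flips 1 -> legal
(1,3): flips 1 -> legal
(1,4): no bracket -> illegal
(2,0): no bracket -> illegal
(2,1): no bracket -> illegal
(2,4): no bracket -> illegal
(3,0): flips 2 -> legal
(4,1): no bracket -> illegal
(4,3): no bracket -> illegal
(5,0): no bracket -> illegal
(5,1): flips 1 -> legal
(5,2): no bracket -> illegal
(5,3): no bracket -> illegal
W mobility = 5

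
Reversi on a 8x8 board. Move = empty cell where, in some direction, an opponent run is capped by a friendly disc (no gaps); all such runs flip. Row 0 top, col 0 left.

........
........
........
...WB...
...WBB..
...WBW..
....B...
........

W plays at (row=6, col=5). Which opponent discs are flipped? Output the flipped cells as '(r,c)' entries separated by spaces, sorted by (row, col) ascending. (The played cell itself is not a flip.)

Dir NW: opp run (5,4) capped by W -> flip
Dir N: first cell 'W' (not opp) -> no flip
Dir NE: first cell '.' (not opp) -> no flip
Dir W: opp run (6,4), next='.' -> no flip
Dir E: first cell '.' (not opp) -> no flip
Dir SW: first cell '.' (not opp) -> no flip
Dir S: first cell '.' (not opp) -> no flip
Dir SE: first cell '.' (not opp) -> no flip

Answer: (5,4)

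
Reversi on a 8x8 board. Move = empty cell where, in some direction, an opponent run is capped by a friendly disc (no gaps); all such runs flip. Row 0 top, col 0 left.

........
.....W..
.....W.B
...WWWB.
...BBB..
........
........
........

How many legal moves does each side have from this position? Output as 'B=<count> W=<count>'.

Answer: B=8 W=7

Derivation:
-- B to move --
(0,4): no bracket -> illegal
(0,5): flips 3 -> legal
(0,6): no bracket -> illegal
(1,4): flips 1 -> legal
(1,6): flips 2 -> legal
(2,2): flips 1 -> legal
(2,3): flips 2 -> legal
(2,4): flips 1 -> legal
(2,6): flips 1 -> legal
(3,2): flips 3 -> legal
(4,2): no bracket -> illegal
(4,6): no bracket -> illegal
B mobility = 8
-- W to move --
(1,6): no bracket -> illegal
(1,7): no bracket -> illegal
(2,6): no bracket -> illegal
(3,2): no bracket -> illegal
(3,7): flips 1 -> legal
(4,2): no bracket -> illegal
(4,6): no bracket -> illegal
(4,7): flips 1 -> legal
(5,2): flips 1 -> legal
(5,3): flips 2 -> legal
(5,4): flips 1 -> legal
(5,5): flips 2 -> legal
(5,6): flips 1 -> legal
W mobility = 7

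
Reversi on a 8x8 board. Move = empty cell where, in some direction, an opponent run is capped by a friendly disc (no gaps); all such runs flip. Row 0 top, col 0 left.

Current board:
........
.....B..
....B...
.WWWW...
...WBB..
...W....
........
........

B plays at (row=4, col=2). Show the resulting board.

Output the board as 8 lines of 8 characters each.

Answer: ........
.....B..
....B...
.WWBW...
..BBBB..
...W....
........
........

Derivation:
Place B at (4,2); scan 8 dirs for brackets.
Dir NW: opp run (3,1), next='.' -> no flip
Dir N: opp run (3,2), next='.' -> no flip
Dir NE: opp run (3,3) capped by B -> flip
Dir W: first cell '.' (not opp) -> no flip
Dir E: opp run (4,3) capped by B -> flip
Dir SW: first cell '.' (not opp) -> no flip
Dir S: first cell '.' (not opp) -> no flip
Dir SE: opp run (5,3), next='.' -> no flip
All flips: (3,3) (4,3)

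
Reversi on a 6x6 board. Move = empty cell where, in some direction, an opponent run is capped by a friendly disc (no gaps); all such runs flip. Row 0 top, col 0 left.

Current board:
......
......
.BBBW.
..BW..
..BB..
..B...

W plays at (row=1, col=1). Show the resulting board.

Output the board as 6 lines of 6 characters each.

Place W at (1,1); scan 8 dirs for brackets.
Dir NW: first cell '.' (not opp) -> no flip
Dir N: first cell '.' (not opp) -> no flip
Dir NE: first cell '.' (not opp) -> no flip
Dir W: first cell '.' (not opp) -> no flip
Dir E: first cell '.' (not opp) -> no flip
Dir SW: first cell '.' (not opp) -> no flip
Dir S: opp run (2,1), next='.' -> no flip
Dir SE: opp run (2,2) capped by W -> flip
All flips: (2,2)

Answer: ......
.W....
.BWBW.
..BW..
..BB..
..B...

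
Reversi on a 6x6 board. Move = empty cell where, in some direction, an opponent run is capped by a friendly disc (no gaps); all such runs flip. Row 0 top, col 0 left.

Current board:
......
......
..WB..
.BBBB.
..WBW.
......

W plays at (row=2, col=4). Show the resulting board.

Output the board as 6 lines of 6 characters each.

Place W at (2,4); scan 8 dirs for brackets.
Dir NW: first cell '.' (not opp) -> no flip
Dir N: first cell '.' (not opp) -> no flip
Dir NE: first cell '.' (not opp) -> no flip
Dir W: opp run (2,3) capped by W -> flip
Dir E: first cell '.' (not opp) -> no flip
Dir SW: opp run (3,3) capped by W -> flip
Dir S: opp run (3,4) capped by W -> flip
Dir SE: first cell '.' (not opp) -> no flip
All flips: (2,3) (3,3) (3,4)

Answer: ......
......
..WWW.
.BBWW.
..WBW.
......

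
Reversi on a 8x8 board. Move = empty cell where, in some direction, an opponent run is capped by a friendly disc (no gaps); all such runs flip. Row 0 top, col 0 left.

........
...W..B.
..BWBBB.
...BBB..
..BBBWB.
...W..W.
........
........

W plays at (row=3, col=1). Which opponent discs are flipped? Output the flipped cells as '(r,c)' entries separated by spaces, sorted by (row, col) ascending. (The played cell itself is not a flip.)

Answer: (2,2) (4,2)

Derivation:
Dir NW: first cell '.' (not opp) -> no flip
Dir N: first cell '.' (not opp) -> no flip
Dir NE: opp run (2,2) capped by W -> flip
Dir W: first cell '.' (not opp) -> no flip
Dir E: first cell '.' (not opp) -> no flip
Dir SW: first cell '.' (not opp) -> no flip
Dir S: first cell '.' (not opp) -> no flip
Dir SE: opp run (4,2) capped by W -> flip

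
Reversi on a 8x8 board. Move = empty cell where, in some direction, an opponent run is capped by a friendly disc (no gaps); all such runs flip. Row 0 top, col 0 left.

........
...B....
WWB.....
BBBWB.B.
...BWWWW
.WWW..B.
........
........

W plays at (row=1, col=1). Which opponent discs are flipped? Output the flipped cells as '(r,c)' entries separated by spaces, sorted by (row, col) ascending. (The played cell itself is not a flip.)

Dir NW: first cell '.' (not opp) -> no flip
Dir N: first cell '.' (not opp) -> no flip
Dir NE: first cell '.' (not opp) -> no flip
Dir W: first cell '.' (not opp) -> no flip
Dir E: first cell '.' (not opp) -> no flip
Dir SW: first cell 'W' (not opp) -> no flip
Dir S: first cell 'W' (not opp) -> no flip
Dir SE: opp run (2,2) capped by W -> flip

Answer: (2,2)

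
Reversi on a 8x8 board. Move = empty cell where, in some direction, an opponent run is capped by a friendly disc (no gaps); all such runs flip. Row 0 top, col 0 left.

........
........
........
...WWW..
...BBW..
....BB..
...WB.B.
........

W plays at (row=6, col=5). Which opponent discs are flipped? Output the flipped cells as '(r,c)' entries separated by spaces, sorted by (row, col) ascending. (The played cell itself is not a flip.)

Answer: (5,5) (6,4)

Derivation:
Dir NW: opp run (5,4) (4,3), next='.' -> no flip
Dir N: opp run (5,5) capped by W -> flip
Dir NE: first cell '.' (not opp) -> no flip
Dir W: opp run (6,4) capped by W -> flip
Dir E: opp run (6,6), next='.' -> no flip
Dir SW: first cell '.' (not opp) -> no flip
Dir S: first cell '.' (not opp) -> no flip
Dir SE: first cell '.' (not opp) -> no flip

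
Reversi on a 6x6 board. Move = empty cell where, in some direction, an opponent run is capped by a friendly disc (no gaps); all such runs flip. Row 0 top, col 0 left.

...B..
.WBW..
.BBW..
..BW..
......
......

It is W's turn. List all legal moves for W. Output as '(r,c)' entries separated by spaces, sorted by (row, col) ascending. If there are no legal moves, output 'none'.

(0,1): flips 1 -> legal
(0,2): no bracket -> illegal
(0,4): no bracket -> illegal
(1,0): no bracket -> illegal
(1,4): no bracket -> illegal
(2,0): flips 2 -> legal
(3,0): no bracket -> illegal
(3,1): flips 3 -> legal
(4,1): flips 1 -> legal
(4,2): no bracket -> illegal
(4,3): no bracket -> illegal

Answer: (0,1) (2,0) (3,1) (4,1)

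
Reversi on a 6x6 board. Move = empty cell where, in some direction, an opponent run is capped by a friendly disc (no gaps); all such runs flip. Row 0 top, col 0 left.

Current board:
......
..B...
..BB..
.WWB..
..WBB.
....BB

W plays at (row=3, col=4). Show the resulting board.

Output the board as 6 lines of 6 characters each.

Place W at (3,4); scan 8 dirs for brackets.
Dir NW: opp run (2,3) (1,2), next='.' -> no flip
Dir N: first cell '.' (not opp) -> no flip
Dir NE: first cell '.' (not opp) -> no flip
Dir W: opp run (3,3) capped by W -> flip
Dir E: first cell '.' (not opp) -> no flip
Dir SW: opp run (4,3), next='.' -> no flip
Dir S: opp run (4,4) (5,4), next=edge -> no flip
Dir SE: first cell '.' (not opp) -> no flip
All flips: (3,3)

Answer: ......
..B...
..BB..
.WWWW.
..WBB.
....BB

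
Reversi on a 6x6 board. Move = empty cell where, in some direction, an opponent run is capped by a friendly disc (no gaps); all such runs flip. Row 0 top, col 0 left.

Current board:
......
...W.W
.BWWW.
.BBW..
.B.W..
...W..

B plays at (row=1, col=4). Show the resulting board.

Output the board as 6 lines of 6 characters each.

Place B at (1,4); scan 8 dirs for brackets.
Dir NW: first cell '.' (not opp) -> no flip
Dir N: first cell '.' (not opp) -> no flip
Dir NE: first cell '.' (not opp) -> no flip
Dir W: opp run (1,3), next='.' -> no flip
Dir E: opp run (1,5), next=edge -> no flip
Dir SW: opp run (2,3) capped by B -> flip
Dir S: opp run (2,4), next='.' -> no flip
Dir SE: first cell '.' (not opp) -> no flip
All flips: (2,3)

Answer: ......
...WBW
.BWBW.
.BBW..
.B.W..
...W..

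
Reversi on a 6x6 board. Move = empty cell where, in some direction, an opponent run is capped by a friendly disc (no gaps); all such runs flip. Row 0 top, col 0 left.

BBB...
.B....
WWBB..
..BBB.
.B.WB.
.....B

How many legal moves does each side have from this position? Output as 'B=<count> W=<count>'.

-- B to move --
(1,0): flips 1 -> legal
(1,2): no bracket -> illegal
(3,0): no bracket -> illegal
(3,1): flips 1 -> legal
(4,2): flips 1 -> legal
(5,2): flips 1 -> legal
(5,3): flips 1 -> legal
(5,4): flips 1 -> legal
B mobility = 6
-- W to move --
(0,3): no bracket -> illegal
(1,0): no bracket -> illegal
(1,2): no bracket -> illegal
(1,3): flips 2 -> legal
(1,4): no bracket -> illegal
(2,4): flips 2 -> legal
(2,5): flips 1 -> legal
(3,0): no bracket -> illegal
(3,1): no bracket -> illegal
(3,5): no bracket -> illegal
(4,0): no bracket -> illegal
(4,2): no bracket -> illegal
(4,5): flips 1 -> legal
(5,0): no bracket -> illegal
(5,1): no bracket -> illegal
(5,2): no bracket -> illegal
(5,3): no bracket -> illegal
(5,4): no bracket -> illegal
W mobility = 4

Answer: B=6 W=4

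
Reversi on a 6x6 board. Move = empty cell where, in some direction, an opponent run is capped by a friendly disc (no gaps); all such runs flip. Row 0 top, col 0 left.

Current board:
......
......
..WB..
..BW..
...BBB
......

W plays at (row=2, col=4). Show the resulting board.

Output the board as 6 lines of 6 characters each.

Answer: ......
......
..WWW.
..BW..
...BBB
......

Derivation:
Place W at (2,4); scan 8 dirs for brackets.
Dir NW: first cell '.' (not opp) -> no flip
Dir N: first cell '.' (not opp) -> no flip
Dir NE: first cell '.' (not opp) -> no flip
Dir W: opp run (2,3) capped by W -> flip
Dir E: first cell '.' (not opp) -> no flip
Dir SW: first cell 'W' (not opp) -> no flip
Dir S: first cell '.' (not opp) -> no flip
Dir SE: first cell '.' (not opp) -> no flip
All flips: (2,3)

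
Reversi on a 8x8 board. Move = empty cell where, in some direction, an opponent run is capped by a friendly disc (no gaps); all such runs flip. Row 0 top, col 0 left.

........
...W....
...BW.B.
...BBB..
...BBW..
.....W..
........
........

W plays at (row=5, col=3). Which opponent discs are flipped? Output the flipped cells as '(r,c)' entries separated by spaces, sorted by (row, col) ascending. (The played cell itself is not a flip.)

Answer: (2,3) (3,3) (4,3)

Derivation:
Dir NW: first cell '.' (not opp) -> no flip
Dir N: opp run (4,3) (3,3) (2,3) capped by W -> flip
Dir NE: opp run (4,4) (3,5) (2,6), next='.' -> no flip
Dir W: first cell '.' (not opp) -> no flip
Dir E: first cell '.' (not opp) -> no flip
Dir SW: first cell '.' (not opp) -> no flip
Dir S: first cell '.' (not opp) -> no flip
Dir SE: first cell '.' (not opp) -> no flip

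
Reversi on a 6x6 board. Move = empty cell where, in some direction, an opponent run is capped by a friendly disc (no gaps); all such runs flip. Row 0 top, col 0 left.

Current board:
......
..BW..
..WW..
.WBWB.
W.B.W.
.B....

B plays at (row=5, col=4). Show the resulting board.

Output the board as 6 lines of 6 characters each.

Answer: ......
..BW..
..WW..
.WBWB.
W.B.B.
.B..B.

Derivation:
Place B at (5,4); scan 8 dirs for brackets.
Dir NW: first cell '.' (not opp) -> no flip
Dir N: opp run (4,4) capped by B -> flip
Dir NE: first cell '.' (not opp) -> no flip
Dir W: first cell '.' (not opp) -> no flip
Dir E: first cell '.' (not opp) -> no flip
Dir SW: edge -> no flip
Dir S: edge -> no flip
Dir SE: edge -> no flip
All flips: (4,4)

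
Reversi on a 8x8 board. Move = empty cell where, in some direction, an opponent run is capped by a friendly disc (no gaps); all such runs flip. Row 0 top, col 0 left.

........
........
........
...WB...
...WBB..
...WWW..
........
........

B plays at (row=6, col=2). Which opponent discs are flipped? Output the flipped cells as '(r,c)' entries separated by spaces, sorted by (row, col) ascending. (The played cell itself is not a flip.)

Dir NW: first cell '.' (not opp) -> no flip
Dir N: first cell '.' (not opp) -> no flip
Dir NE: opp run (5,3) capped by B -> flip
Dir W: first cell '.' (not opp) -> no flip
Dir E: first cell '.' (not opp) -> no flip
Dir SW: first cell '.' (not opp) -> no flip
Dir S: first cell '.' (not opp) -> no flip
Dir SE: first cell '.' (not opp) -> no flip

Answer: (5,3)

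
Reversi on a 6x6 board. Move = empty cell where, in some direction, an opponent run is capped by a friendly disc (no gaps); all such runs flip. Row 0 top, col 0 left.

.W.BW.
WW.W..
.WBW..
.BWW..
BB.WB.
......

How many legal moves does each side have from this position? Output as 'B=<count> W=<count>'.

-- B to move --
(0,0): flips 1 -> legal
(0,2): no bracket -> illegal
(0,5): flips 1 -> legal
(1,2): no bracket -> illegal
(1,4): flips 2 -> legal
(1,5): no bracket -> illegal
(2,0): flips 1 -> legal
(2,4): flips 1 -> legal
(3,0): no bracket -> illegal
(3,4): flips 2 -> legal
(4,2): flips 2 -> legal
(5,2): no bracket -> illegal
(5,3): flips 4 -> legal
(5,4): no bracket -> illegal
B mobility = 8
-- W to move --
(0,2): flips 1 -> legal
(1,2): flips 1 -> legal
(1,4): no bracket -> illegal
(2,0): no bracket -> illegal
(3,0): flips 1 -> legal
(3,4): no bracket -> illegal
(3,5): no bracket -> illegal
(4,2): no bracket -> illegal
(4,5): flips 1 -> legal
(5,0): flips 1 -> legal
(5,1): flips 2 -> legal
(5,2): no bracket -> illegal
(5,3): no bracket -> illegal
(5,4): no bracket -> illegal
(5,5): flips 1 -> legal
W mobility = 7

Answer: B=8 W=7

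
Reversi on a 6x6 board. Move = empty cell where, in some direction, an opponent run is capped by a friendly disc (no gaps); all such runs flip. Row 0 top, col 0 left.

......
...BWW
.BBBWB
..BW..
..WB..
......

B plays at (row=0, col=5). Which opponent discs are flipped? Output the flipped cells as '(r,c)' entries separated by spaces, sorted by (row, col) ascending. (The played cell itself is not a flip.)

Dir NW: edge -> no flip
Dir N: edge -> no flip
Dir NE: edge -> no flip
Dir W: first cell '.' (not opp) -> no flip
Dir E: edge -> no flip
Dir SW: opp run (1,4) capped by B -> flip
Dir S: opp run (1,5) capped by B -> flip
Dir SE: edge -> no flip

Answer: (1,4) (1,5)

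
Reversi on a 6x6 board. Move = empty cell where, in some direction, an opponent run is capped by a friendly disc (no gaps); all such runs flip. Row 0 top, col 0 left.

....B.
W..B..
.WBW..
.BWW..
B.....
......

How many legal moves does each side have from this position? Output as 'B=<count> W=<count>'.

-- B to move --
(0,0): no bracket -> illegal
(0,1): no bracket -> illegal
(1,1): flips 1 -> legal
(1,2): no bracket -> illegal
(1,4): no bracket -> illegal
(2,0): flips 1 -> legal
(2,4): flips 1 -> legal
(3,0): no bracket -> illegal
(3,4): flips 2 -> legal
(4,1): no bracket -> illegal
(4,2): flips 1 -> legal
(4,3): flips 2 -> legal
(4,4): flips 1 -> legal
B mobility = 7
-- W to move --
(0,2): no bracket -> illegal
(0,3): flips 1 -> legal
(0,5): no bracket -> illegal
(1,1): flips 1 -> legal
(1,2): flips 1 -> legal
(1,4): no bracket -> illegal
(1,5): no bracket -> illegal
(2,0): no bracket -> illegal
(2,4): no bracket -> illegal
(3,0): flips 1 -> legal
(4,1): flips 1 -> legal
(4,2): no bracket -> illegal
(5,0): no bracket -> illegal
(5,1): no bracket -> illegal
W mobility = 5

Answer: B=7 W=5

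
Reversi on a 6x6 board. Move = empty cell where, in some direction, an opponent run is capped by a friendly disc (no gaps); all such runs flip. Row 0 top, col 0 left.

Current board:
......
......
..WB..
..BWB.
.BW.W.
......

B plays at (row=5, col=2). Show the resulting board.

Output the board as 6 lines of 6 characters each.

Place B at (5,2); scan 8 dirs for brackets.
Dir NW: first cell 'B' (not opp) -> no flip
Dir N: opp run (4,2) capped by B -> flip
Dir NE: first cell '.' (not opp) -> no flip
Dir W: first cell '.' (not opp) -> no flip
Dir E: first cell '.' (not opp) -> no flip
Dir SW: edge -> no flip
Dir S: edge -> no flip
Dir SE: edge -> no flip
All flips: (4,2)

Answer: ......
......
..WB..
..BWB.
.BB.W.
..B...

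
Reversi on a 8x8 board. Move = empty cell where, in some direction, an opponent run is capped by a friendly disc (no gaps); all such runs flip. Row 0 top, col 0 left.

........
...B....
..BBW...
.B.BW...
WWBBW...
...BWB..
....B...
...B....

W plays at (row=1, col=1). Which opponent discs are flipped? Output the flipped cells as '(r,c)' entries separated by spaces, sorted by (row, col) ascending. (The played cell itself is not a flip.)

Dir NW: first cell '.' (not opp) -> no flip
Dir N: first cell '.' (not opp) -> no flip
Dir NE: first cell '.' (not opp) -> no flip
Dir W: first cell '.' (not opp) -> no flip
Dir E: first cell '.' (not opp) -> no flip
Dir SW: first cell '.' (not opp) -> no flip
Dir S: first cell '.' (not opp) -> no flip
Dir SE: opp run (2,2) (3,3) capped by W -> flip

Answer: (2,2) (3,3)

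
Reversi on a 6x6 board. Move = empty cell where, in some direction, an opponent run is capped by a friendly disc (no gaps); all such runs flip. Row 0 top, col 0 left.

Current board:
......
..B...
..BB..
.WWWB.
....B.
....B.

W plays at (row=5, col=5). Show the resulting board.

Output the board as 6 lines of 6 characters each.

Answer: ......
..B...
..BB..
.WWWB.
....W.
....BW

Derivation:
Place W at (5,5); scan 8 dirs for brackets.
Dir NW: opp run (4,4) capped by W -> flip
Dir N: first cell '.' (not opp) -> no flip
Dir NE: edge -> no flip
Dir W: opp run (5,4), next='.' -> no flip
Dir E: edge -> no flip
Dir SW: edge -> no flip
Dir S: edge -> no flip
Dir SE: edge -> no flip
All flips: (4,4)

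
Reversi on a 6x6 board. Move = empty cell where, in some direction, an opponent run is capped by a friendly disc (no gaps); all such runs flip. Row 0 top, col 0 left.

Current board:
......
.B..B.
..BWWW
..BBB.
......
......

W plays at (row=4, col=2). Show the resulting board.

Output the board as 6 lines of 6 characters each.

Place W at (4,2); scan 8 dirs for brackets.
Dir NW: first cell '.' (not opp) -> no flip
Dir N: opp run (3,2) (2,2), next='.' -> no flip
Dir NE: opp run (3,3) capped by W -> flip
Dir W: first cell '.' (not opp) -> no flip
Dir E: first cell '.' (not opp) -> no flip
Dir SW: first cell '.' (not opp) -> no flip
Dir S: first cell '.' (not opp) -> no flip
Dir SE: first cell '.' (not opp) -> no flip
All flips: (3,3)

Answer: ......
.B..B.
..BWWW
..BWB.
..W...
......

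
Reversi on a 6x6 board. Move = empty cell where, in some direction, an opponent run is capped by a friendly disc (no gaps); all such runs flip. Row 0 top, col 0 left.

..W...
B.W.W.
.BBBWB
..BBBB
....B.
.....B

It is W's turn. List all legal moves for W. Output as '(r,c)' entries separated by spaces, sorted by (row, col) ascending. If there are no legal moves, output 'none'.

Answer: (2,0) (3,0) (4,1) (4,2) (4,5) (5,4)

Derivation:
(0,0): no bracket -> illegal
(0,1): no bracket -> illegal
(1,1): no bracket -> illegal
(1,3): no bracket -> illegal
(1,5): no bracket -> illegal
(2,0): flips 3 -> legal
(3,0): flips 1 -> legal
(3,1): no bracket -> illegal
(4,1): flips 2 -> legal
(4,2): flips 3 -> legal
(4,3): no bracket -> illegal
(4,5): flips 2 -> legal
(5,3): no bracket -> illegal
(5,4): flips 2 -> legal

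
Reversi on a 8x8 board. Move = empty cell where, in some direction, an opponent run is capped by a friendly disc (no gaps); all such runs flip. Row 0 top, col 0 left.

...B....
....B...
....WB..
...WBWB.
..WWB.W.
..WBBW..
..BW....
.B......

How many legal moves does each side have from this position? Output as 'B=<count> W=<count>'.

Answer: B=14 W=10

Derivation:
-- B to move --
(1,3): no bracket -> illegal
(1,5): no bracket -> illegal
(2,2): flips 1 -> legal
(2,3): flips 3 -> legal
(2,6): flips 1 -> legal
(3,1): flips 1 -> legal
(3,2): flips 4 -> legal
(3,7): no bracket -> illegal
(4,1): flips 2 -> legal
(4,5): flips 1 -> legal
(4,7): no bracket -> illegal
(5,1): flips 1 -> legal
(5,6): flips 2 -> legal
(5,7): no bracket -> illegal
(6,1): flips 2 -> legal
(6,4): flips 1 -> legal
(6,5): no bracket -> illegal
(6,6): flips 1 -> legal
(7,2): flips 1 -> legal
(7,3): flips 1 -> legal
(7,4): no bracket -> illegal
B mobility = 14
-- W to move --
(0,2): no bracket -> illegal
(0,4): flips 1 -> legal
(0,5): no bracket -> illegal
(1,2): no bracket -> illegal
(1,3): no bracket -> illegal
(1,5): flips 1 -> legal
(1,6): flips 2 -> legal
(2,3): no bracket -> illegal
(2,6): flips 2 -> legal
(2,7): no bracket -> illegal
(3,7): flips 1 -> legal
(4,5): flips 2 -> legal
(4,7): no bracket -> illegal
(5,1): no bracket -> illegal
(6,0): no bracket -> illegal
(6,1): flips 1 -> legal
(6,4): flips 4 -> legal
(6,5): flips 1 -> legal
(7,0): no bracket -> illegal
(7,2): flips 1 -> legal
(7,3): no bracket -> illegal
W mobility = 10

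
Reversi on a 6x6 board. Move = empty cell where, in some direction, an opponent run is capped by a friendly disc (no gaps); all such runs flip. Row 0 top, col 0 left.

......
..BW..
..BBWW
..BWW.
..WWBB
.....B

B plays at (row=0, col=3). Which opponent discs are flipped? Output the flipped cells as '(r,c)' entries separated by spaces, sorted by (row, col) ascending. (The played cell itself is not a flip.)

Answer: (1,3)

Derivation:
Dir NW: edge -> no flip
Dir N: edge -> no flip
Dir NE: edge -> no flip
Dir W: first cell '.' (not opp) -> no flip
Dir E: first cell '.' (not opp) -> no flip
Dir SW: first cell 'B' (not opp) -> no flip
Dir S: opp run (1,3) capped by B -> flip
Dir SE: first cell '.' (not opp) -> no flip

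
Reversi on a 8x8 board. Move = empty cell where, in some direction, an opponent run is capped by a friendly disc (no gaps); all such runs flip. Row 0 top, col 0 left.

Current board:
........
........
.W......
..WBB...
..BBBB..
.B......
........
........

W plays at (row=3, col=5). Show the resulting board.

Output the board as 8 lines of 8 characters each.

Answer: ........
........
.W......
..WWWW..
..BBBB..
.B......
........
........

Derivation:
Place W at (3,5); scan 8 dirs for brackets.
Dir NW: first cell '.' (not opp) -> no flip
Dir N: first cell '.' (not opp) -> no flip
Dir NE: first cell '.' (not opp) -> no flip
Dir W: opp run (3,4) (3,3) capped by W -> flip
Dir E: first cell '.' (not opp) -> no flip
Dir SW: opp run (4,4), next='.' -> no flip
Dir S: opp run (4,5), next='.' -> no flip
Dir SE: first cell '.' (not opp) -> no flip
All flips: (3,3) (3,4)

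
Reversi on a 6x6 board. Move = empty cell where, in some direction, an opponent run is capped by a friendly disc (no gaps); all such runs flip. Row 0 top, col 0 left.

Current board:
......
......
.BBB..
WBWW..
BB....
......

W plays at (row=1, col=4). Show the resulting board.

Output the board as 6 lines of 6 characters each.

Answer: ......
....W.
.BBW..
WBWW..
BB....
......

Derivation:
Place W at (1,4); scan 8 dirs for brackets.
Dir NW: first cell '.' (not opp) -> no flip
Dir N: first cell '.' (not opp) -> no flip
Dir NE: first cell '.' (not opp) -> no flip
Dir W: first cell '.' (not opp) -> no flip
Dir E: first cell '.' (not opp) -> no flip
Dir SW: opp run (2,3) capped by W -> flip
Dir S: first cell '.' (not opp) -> no flip
Dir SE: first cell '.' (not opp) -> no flip
All flips: (2,3)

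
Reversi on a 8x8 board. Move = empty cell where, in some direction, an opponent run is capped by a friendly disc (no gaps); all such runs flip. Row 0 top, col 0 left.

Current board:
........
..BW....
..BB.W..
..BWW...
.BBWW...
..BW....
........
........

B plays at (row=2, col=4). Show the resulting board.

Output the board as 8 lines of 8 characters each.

Place B at (2,4); scan 8 dirs for brackets.
Dir NW: opp run (1,3), next='.' -> no flip
Dir N: first cell '.' (not opp) -> no flip
Dir NE: first cell '.' (not opp) -> no flip
Dir W: first cell 'B' (not opp) -> no flip
Dir E: opp run (2,5), next='.' -> no flip
Dir SW: opp run (3,3) capped by B -> flip
Dir S: opp run (3,4) (4,4), next='.' -> no flip
Dir SE: first cell '.' (not opp) -> no flip
All flips: (3,3)

Answer: ........
..BW....
..BBBW..
..BBW...
.BBWW...
..BW....
........
........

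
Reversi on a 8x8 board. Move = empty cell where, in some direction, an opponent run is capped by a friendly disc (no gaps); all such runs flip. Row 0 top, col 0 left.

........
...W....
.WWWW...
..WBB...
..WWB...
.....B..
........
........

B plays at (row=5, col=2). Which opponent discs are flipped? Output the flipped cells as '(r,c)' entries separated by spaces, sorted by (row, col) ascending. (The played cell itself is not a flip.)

Answer: (4,3)

Derivation:
Dir NW: first cell '.' (not opp) -> no flip
Dir N: opp run (4,2) (3,2) (2,2), next='.' -> no flip
Dir NE: opp run (4,3) capped by B -> flip
Dir W: first cell '.' (not opp) -> no flip
Dir E: first cell '.' (not opp) -> no flip
Dir SW: first cell '.' (not opp) -> no flip
Dir S: first cell '.' (not opp) -> no flip
Dir SE: first cell '.' (not opp) -> no flip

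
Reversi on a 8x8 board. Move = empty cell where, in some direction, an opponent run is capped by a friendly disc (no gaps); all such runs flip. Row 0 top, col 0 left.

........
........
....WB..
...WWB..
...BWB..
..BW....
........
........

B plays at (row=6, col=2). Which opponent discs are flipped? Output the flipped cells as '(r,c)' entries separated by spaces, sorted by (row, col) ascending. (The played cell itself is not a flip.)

Dir NW: first cell '.' (not opp) -> no flip
Dir N: first cell 'B' (not opp) -> no flip
Dir NE: opp run (5,3) (4,4) capped by B -> flip
Dir W: first cell '.' (not opp) -> no flip
Dir E: first cell '.' (not opp) -> no flip
Dir SW: first cell '.' (not opp) -> no flip
Dir S: first cell '.' (not opp) -> no flip
Dir SE: first cell '.' (not opp) -> no flip

Answer: (4,4) (5,3)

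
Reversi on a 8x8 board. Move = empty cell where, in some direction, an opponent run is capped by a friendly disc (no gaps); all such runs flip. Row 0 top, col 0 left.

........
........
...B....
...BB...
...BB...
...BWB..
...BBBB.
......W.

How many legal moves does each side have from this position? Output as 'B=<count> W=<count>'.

-- B to move --
(4,5): flips 1 -> legal
(6,7): no bracket -> illegal
(7,5): no bracket -> illegal
(7,7): no bracket -> illegal
B mobility = 1
-- W to move --
(1,2): no bracket -> illegal
(1,3): no bracket -> illegal
(1,4): no bracket -> illegal
(2,2): no bracket -> illegal
(2,4): flips 2 -> legal
(2,5): no bracket -> illegal
(3,2): flips 1 -> legal
(3,5): no bracket -> illegal
(4,2): no bracket -> illegal
(4,5): no bracket -> illegal
(4,6): no bracket -> illegal
(5,2): flips 1 -> legal
(5,6): flips 2 -> legal
(5,7): no bracket -> illegal
(6,2): no bracket -> illegal
(6,7): no bracket -> illegal
(7,2): flips 1 -> legal
(7,3): no bracket -> illegal
(7,4): flips 1 -> legal
(7,5): no bracket -> illegal
(7,7): no bracket -> illegal
W mobility = 6

Answer: B=1 W=6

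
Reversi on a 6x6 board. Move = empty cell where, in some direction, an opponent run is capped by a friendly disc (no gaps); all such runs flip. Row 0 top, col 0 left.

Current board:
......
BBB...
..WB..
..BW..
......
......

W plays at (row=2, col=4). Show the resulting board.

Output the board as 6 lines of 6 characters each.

Answer: ......
BBB...
..WWW.
..BW..
......
......

Derivation:
Place W at (2,4); scan 8 dirs for brackets.
Dir NW: first cell '.' (not opp) -> no flip
Dir N: first cell '.' (not opp) -> no flip
Dir NE: first cell '.' (not opp) -> no flip
Dir W: opp run (2,3) capped by W -> flip
Dir E: first cell '.' (not opp) -> no flip
Dir SW: first cell 'W' (not opp) -> no flip
Dir S: first cell '.' (not opp) -> no flip
Dir SE: first cell '.' (not opp) -> no flip
All flips: (2,3)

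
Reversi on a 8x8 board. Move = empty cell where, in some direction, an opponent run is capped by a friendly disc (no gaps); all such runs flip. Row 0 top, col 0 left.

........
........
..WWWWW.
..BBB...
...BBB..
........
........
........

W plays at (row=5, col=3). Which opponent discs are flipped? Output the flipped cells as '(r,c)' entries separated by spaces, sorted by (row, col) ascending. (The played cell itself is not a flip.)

Answer: (3,3) (4,3)

Derivation:
Dir NW: first cell '.' (not opp) -> no flip
Dir N: opp run (4,3) (3,3) capped by W -> flip
Dir NE: opp run (4,4), next='.' -> no flip
Dir W: first cell '.' (not opp) -> no flip
Dir E: first cell '.' (not opp) -> no flip
Dir SW: first cell '.' (not opp) -> no flip
Dir S: first cell '.' (not opp) -> no flip
Dir SE: first cell '.' (not opp) -> no flip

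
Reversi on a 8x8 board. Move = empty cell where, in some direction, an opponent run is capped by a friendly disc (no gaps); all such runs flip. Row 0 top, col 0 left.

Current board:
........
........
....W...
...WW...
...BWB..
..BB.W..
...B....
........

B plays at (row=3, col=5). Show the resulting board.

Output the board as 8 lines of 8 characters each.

Place B at (3,5); scan 8 dirs for brackets.
Dir NW: opp run (2,4), next='.' -> no flip
Dir N: first cell '.' (not opp) -> no flip
Dir NE: first cell '.' (not opp) -> no flip
Dir W: opp run (3,4) (3,3), next='.' -> no flip
Dir E: first cell '.' (not opp) -> no flip
Dir SW: opp run (4,4) capped by B -> flip
Dir S: first cell 'B' (not opp) -> no flip
Dir SE: first cell '.' (not opp) -> no flip
All flips: (4,4)

Answer: ........
........
....W...
...WWB..
...BBB..
..BB.W..
...B....
........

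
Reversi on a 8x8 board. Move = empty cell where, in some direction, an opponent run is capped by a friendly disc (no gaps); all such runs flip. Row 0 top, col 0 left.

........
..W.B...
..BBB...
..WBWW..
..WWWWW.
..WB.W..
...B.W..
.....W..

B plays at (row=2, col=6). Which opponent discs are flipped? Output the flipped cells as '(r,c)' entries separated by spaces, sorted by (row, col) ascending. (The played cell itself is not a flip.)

Answer: (3,5) (4,4)

Derivation:
Dir NW: first cell '.' (not opp) -> no flip
Dir N: first cell '.' (not opp) -> no flip
Dir NE: first cell '.' (not opp) -> no flip
Dir W: first cell '.' (not opp) -> no flip
Dir E: first cell '.' (not opp) -> no flip
Dir SW: opp run (3,5) (4,4) capped by B -> flip
Dir S: first cell '.' (not opp) -> no flip
Dir SE: first cell '.' (not opp) -> no flip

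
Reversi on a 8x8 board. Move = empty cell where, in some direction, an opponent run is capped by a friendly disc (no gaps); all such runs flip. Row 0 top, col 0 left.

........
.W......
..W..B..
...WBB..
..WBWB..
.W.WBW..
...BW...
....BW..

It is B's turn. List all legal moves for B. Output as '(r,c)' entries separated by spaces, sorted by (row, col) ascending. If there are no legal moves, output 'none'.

(0,0): no bracket -> illegal
(0,1): no bracket -> illegal
(0,2): no bracket -> illegal
(1,0): no bracket -> illegal
(1,2): no bracket -> illegal
(1,3): no bracket -> illegal
(2,0): no bracket -> illegal
(2,1): no bracket -> illegal
(2,3): flips 1 -> legal
(2,4): no bracket -> illegal
(3,1): no bracket -> illegal
(3,2): flips 1 -> legal
(4,0): no bracket -> illegal
(4,1): flips 1 -> legal
(4,6): no bracket -> illegal
(5,0): no bracket -> illegal
(5,2): flips 1 -> legal
(5,6): flips 1 -> legal
(6,0): no bracket -> illegal
(6,1): no bracket -> illegal
(6,2): flips 2 -> legal
(6,5): flips 2 -> legal
(6,6): no bracket -> illegal
(7,3): no bracket -> illegal
(7,6): flips 1 -> legal

Answer: (2,3) (3,2) (4,1) (5,2) (5,6) (6,2) (6,5) (7,6)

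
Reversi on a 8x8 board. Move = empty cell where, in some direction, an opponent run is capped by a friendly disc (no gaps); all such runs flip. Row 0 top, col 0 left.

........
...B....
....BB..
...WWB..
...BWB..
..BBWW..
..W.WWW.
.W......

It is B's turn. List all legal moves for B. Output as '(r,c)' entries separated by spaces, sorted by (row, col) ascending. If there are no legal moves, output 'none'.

Answer: (2,3) (3,2) (4,2) (5,6) (6,3) (7,2) (7,4) (7,5) (7,6)

Derivation:
(2,2): no bracket -> illegal
(2,3): flips 2 -> legal
(3,2): flips 2 -> legal
(4,2): flips 1 -> legal
(4,6): no bracket -> illegal
(5,1): no bracket -> illegal
(5,6): flips 2 -> legal
(5,7): no bracket -> illegal
(6,0): no bracket -> illegal
(6,1): no bracket -> illegal
(6,3): flips 1 -> legal
(6,7): no bracket -> illegal
(7,0): no bracket -> illegal
(7,2): flips 1 -> legal
(7,3): no bracket -> illegal
(7,4): flips 4 -> legal
(7,5): flips 3 -> legal
(7,6): flips 2 -> legal
(7,7): no bracket -> illegal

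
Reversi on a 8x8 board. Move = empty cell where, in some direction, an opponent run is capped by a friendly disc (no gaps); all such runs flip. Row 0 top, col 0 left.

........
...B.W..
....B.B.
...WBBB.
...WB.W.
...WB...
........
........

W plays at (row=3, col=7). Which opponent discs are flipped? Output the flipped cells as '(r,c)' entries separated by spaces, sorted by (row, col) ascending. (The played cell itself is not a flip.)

Dir NW: opp run (2,6) capped by W -> flip
Dir N: first cell '.' (not opp) -> no flip
Dir NE: edge -> no flip
Dir W: opp run (3,6) (3,5) (3,4) capped by W -> flip
Dir E: edge -> no flip
Dir SW: first cell 'W' (not opp) -> no flip
Dir S: first cell '.' (not opp) -> no flip
Dir SE: edge -> no flip

Answer: (2,6) (3,4) (3,5) (3,6)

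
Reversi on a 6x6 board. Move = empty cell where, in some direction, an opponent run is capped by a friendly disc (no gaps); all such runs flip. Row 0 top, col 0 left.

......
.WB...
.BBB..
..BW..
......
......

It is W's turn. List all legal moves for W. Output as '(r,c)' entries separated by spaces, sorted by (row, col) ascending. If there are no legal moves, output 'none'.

(0,1): no bracket -> illegal
(0,2): no bracket -> illegal
(0,3): no bracket -> illegal
(1,0): no bracket -> illegal
(1,3): flips 2 -> legal
(1,4): no bracket -> illegal
(2,0): no bracket -> illegal
(2,4): no bracket -> illegal
(3,0): no bracket -> illegal
(3,1): flips 2 -> legal
(3,4): no bracket -> illegal
(4,1): no bracket -> illegal
(4,2): no bracket -> illegal
(4,3): no bracket -> illegal

Answer: (1,3) (3,1)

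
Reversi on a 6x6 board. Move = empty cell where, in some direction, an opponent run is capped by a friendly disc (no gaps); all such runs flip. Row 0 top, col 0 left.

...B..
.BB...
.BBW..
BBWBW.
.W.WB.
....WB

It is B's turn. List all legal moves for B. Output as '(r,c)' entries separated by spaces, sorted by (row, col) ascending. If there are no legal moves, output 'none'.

Answer: (1,3) (2,4) (3,5) (4,2) (4,5) (5,1) (5,2) (5,3)

Derivation:
(1,3): flips 1 -> legal
(1,4): no bracket -> illegal
(2,4): flips 2 -> legal
(2,5): no bracket -> illegal
(3,5): flips 1 -> legal
(4,0): no bracket -> illegal
(4,2): flips 2 -> legal
(4,5): flips 2 -> legal
(5,0): no bracket -> illegal
(5,1): flips 1 -> legal
(5,2): flips 1 -> legal
(5,3): flips 2 -> legal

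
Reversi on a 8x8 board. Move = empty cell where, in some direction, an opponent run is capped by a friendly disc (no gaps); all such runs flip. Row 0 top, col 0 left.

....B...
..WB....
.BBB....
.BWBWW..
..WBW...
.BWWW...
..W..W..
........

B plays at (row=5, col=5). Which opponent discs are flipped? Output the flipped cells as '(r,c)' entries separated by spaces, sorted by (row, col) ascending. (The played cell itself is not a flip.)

Dir NW: opp run (4,4) capped by B -> flip
Dir N: first cell '.' (not opp) -> no flip
Dir NE: first cell '.' (not opp) -> no flip
Dir W: opp run (5,4) (5,3) (5,2) capped by B -> flip
Dir E: first cell '.' (not opp) -> no flip
Dir SW: first cell '.' (not opp) -> no flip
Dir S: opp run (6,5), next='.' -> no flip
Dir SE: first cell '.' (not opp) -> no flip

Answer: (4,4) (5,2) (5,3) (5,4)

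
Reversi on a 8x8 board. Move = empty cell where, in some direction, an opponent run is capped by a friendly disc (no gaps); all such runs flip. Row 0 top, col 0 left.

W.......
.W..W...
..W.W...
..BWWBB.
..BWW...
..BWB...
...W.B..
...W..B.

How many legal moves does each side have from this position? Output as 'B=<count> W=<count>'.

Answer: B=10 W=12

Derivation:
-- B to move --
(0,1): no bracket -> illegal
(0,2): no bracket -> illegal
(0,3): no bracket -> illegal
(0,4): flips 4 -> legal
(0,5): no bracket -> illegal
(1,0): no bracket -> illegal
(1,2): flips 1 -> legal
(1,3): flips 1 -> legal
(1,5): flips 2 -> legal
(2,0): no bracket -> illegal
(2,1): no bracket -> illegal
(2,3): no bracket -> illegal
(2,5): flips 2 -> legal
(3,1): no bracket -> illegal
(4,5): flips 2 -> legal
(5,5): no bracket -> illegal
(6,2): flips 2 -> legal
(6,4): flips 1 -> legal
(7,2): flips 1 -> legal
(7,4): flips 1 -> legal
B mobility = 10
-- W to move --
(2,1): flips 1 -> legal
(2,3): no bracket -> illegal
(2,5): no bracket -> illegal
(2,6): flips 1 -> legal
(2,7): no bracket -> illegal
(3,1): flips 2 -> legal
(3,7): flips 2 -> legal
(4,1): flips 2 -> legal
(4,5): flips 1 -> legal
(4,6): flips 1 -> legal
(4,7): no bracket -> illegal
(5,1): flips 2 -> legal
(5,5): flips 1 -> legal
(5,6): no bracket -> illegal
(6,1): flips 1 -> legal
(6,2): flips 3 -> legal
(6,4): flips 1 -> legal
(6,6): no bracket -> illegal
(6,7): no bracket -> illegal
(7,4): no bracket -> illegal
(7,5): no bracket -> illegal
(7,7): no bracket -> illegal
W mobility = 12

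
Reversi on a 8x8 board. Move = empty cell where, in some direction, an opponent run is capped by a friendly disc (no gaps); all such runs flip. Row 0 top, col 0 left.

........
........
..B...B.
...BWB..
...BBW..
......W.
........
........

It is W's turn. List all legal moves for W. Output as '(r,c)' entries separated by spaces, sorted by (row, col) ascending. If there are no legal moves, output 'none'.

(1,1): no bracket -> illegal
(1,2): no bracket -> illegal
(1,3): no bracket -> illegal
(1,5): no bracket -> illegal
(1,6): no bracket -> illegal
(1,7): no bracket -> illegal
(2,1): no bracket -> illegal
(2,3): no bracket -> illegal
(2,4): no bracket -> illegal
(2,5): flips 1 -> legal
(2,7): no bracket -> illegal
(3,1): no bracket -> illegal
(3,2): flips 1 -> legal
(3,6): flips 1 -> legal
(3,7): no bracket -> illegal
(4,2): flips 2 -> legal
(4,6): no bracket -> illegal
(5,2): flips 1 -> legal
(5,3): no bracket -> illegal
(5,4): flips 1 -> legal
(5,5): no bracket -> illegal

Answer: (2,5) (3,2) (3,6) (4,2) (5,2) (5,4)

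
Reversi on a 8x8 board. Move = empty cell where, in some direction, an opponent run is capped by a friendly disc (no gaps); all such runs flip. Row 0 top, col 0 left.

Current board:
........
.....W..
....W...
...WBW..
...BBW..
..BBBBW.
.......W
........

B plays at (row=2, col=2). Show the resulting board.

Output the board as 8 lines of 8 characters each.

Answer: ........
.....W..
..B.W...
...BBW..
...BBW..
..BBBBW.
.......W
........

Derivation:
Place B at (2,2); scan 8 dirs for brackets.
Dir NW: first cell '.' (not opp) -> no flip
Dir N: first cell '.' (not opp) -> no flip
Dir NE: first cell '.' (not opp) -> no flip
Dir W: first cell '.' (not opp) -> no flip
Dir E: first cell '.' (not opp) -> no flip
Dir SW: first cell '.' (not opp) -> no flip
Dir S: first cell '.' (not opp) -> no flip
Dir SE: opp run (3,3) capped by B -> flip
All flips: (3,3)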